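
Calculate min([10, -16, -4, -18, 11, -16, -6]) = -18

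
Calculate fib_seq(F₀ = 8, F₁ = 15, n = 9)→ F_2 = F_1 + F_0 = 23
F_3 = F_2 + F_1 = 38
F_4 = F_3 + F_2 = 61
...
= [8, 15, 23, 38, 61, 99, 160, 259, 419]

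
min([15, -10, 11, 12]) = -10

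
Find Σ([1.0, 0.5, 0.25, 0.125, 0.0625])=1.0 + 0.5 + 0.25 + 0.125 + 0.0625
= 1.9375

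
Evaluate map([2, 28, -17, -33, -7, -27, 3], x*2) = 2*2=4, 28*2=56, -17*2=-34, -33*2=-66, -7*2=-14, -27*2=-54, 3*2=6
= [4, 56, -34, -66, -14, -54, 6]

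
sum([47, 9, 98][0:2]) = 56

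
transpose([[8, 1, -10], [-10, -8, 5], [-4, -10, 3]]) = [[8, -10, -4], [1, -8, -10], [-10, 5, 3]]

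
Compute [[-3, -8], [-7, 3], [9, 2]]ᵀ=[[-3, -7, 9], [-8, 3, 2]]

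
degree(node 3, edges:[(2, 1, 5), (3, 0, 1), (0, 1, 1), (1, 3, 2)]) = incident: (3,0), (1,3)
= 2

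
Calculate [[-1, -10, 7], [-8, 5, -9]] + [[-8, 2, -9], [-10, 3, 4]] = [[-9, -8, -2], [-18, 8, -5]]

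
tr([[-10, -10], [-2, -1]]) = -11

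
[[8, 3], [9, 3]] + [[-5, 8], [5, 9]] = [[3, 11], [14, 12]]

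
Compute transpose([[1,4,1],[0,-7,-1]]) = [[1, 0], [4, -7], [1, -1]]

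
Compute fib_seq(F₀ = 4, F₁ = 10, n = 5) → F_2 = F_1 + F_0 = 14
F_3 = F_2 + F_1 = 24
F_4 = F_3 + F_2 = 38
= [4, 10, 14, 24, 38]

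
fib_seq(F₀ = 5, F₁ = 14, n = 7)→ [5, 14, 19, 33, 52, 85, 137]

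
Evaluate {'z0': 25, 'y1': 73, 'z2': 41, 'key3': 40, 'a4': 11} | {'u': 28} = {'z0': 25, 'y1': 73, 'z2': 41, 'key3': 40, 'a4': 11, 'u': 28}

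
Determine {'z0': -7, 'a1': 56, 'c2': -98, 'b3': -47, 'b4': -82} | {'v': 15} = {'z0': -7, 'a1': 56, 'c2': -98, 'b3': -47, 'b4': -82, 'v': 15}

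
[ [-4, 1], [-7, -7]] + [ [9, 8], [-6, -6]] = [[5, 9], [-13, -13]]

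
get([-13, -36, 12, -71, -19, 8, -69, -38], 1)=-36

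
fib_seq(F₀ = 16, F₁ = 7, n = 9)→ [16, 7, 23, 30, 53, 83, 136, 219, 355]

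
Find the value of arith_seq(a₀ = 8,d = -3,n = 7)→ [8, 5, 2, -1, -4, -7, -10]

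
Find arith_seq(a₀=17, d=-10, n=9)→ a_0 = 17 + 0*-10 = 17
a_1 = 17 + 1*-10 = 7
a_2 = 17 + 2*-10 = -3
...
= [17, 7, -3, -13, -23, -33, -43, -53, -63]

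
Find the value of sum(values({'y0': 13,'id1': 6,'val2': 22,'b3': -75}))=13 + 6 + 22 + (-75)
= -34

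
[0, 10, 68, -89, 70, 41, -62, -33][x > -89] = [0, 10, 68, 70, 41, -62, -33]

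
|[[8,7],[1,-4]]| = -39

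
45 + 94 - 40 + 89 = 188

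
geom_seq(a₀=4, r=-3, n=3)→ a_0 = 4*(-3)^0 = 4
a_1 = 4*(-3)^1 = -12
a_2 = 4*(-3)^2 = 36
= [4, -12, 36]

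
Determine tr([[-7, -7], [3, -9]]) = diagonal: (-7) + (-9)
= -16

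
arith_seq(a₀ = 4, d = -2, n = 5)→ [4, 2, 0, -2, -4]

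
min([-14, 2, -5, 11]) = -14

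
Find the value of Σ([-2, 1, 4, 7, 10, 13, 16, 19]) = (-2) + 1 + 4 + 7 + 10 + 13 + 16 + 19
= 68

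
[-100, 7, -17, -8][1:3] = [7, -17]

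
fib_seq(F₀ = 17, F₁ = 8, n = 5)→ [17, 8, 25, 33, 58]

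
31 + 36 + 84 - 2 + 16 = 165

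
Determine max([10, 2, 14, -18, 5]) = 14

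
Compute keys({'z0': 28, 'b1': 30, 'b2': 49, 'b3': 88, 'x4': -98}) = ['z0', 'b1', 'b2', 'b3', 'x4']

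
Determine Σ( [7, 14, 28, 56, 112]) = 7 + 14 + 28 + 56 + 112
= 217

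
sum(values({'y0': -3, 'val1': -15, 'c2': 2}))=(-3) + (-15) + 2
= -16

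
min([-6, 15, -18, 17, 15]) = -18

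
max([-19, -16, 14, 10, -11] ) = 14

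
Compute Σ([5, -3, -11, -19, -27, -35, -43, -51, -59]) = 5 + (-3) + (-11) + (-19) + (-27) + (-35) + (-43) + (-51) + (-59)
= -243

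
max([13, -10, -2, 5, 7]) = 13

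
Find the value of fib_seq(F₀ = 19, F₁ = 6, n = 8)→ F_2 = F_1 + F_0 = 25
F_3 = F_2 + F_1 = 31
F_4 = F_3 + F_2 = 56
...
= [19, 6, 25, 31, 56, 87, 143, 230]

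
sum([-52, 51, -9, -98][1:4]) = slice → [51, -9, -98]
51 + (-9) + (-98)
= -56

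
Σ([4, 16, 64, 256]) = 340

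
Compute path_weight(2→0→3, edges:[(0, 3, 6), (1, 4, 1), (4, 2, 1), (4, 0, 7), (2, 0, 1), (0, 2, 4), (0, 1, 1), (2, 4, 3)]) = 7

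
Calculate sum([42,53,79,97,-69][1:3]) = slice → [53, 79]
53 + 79
= 132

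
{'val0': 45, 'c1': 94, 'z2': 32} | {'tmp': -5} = {'val0': 45, 'c1': 94, 'z2': 32, 'tmp': -5}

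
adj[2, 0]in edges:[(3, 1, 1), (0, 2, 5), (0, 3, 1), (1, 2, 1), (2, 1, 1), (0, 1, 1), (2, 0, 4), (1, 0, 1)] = 4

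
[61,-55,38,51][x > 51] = keep x where x > 51: 61✓, -55✗, 38✗, 51✗
= [61]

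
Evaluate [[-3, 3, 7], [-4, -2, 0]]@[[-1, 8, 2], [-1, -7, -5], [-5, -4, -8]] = [[-35, -73, -77], [6, -18, 2]]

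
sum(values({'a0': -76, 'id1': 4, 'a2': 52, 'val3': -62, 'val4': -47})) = -129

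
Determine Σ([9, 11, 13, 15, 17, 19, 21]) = 9 + 11 + 13 + 15 + 17 + 19 + 21
= 105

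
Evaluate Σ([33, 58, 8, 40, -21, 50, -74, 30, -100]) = 24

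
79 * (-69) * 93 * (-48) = 24333264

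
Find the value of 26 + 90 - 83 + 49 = 82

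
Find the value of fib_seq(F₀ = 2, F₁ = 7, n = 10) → F_2 = F_1 + F_0 = 9
F_3 = F_2 + F_1 = 16
F_4 = F_3 + F_2 = 25
...
= [2, 7, 9, 16, 25, 41, 66, 107, 173, 280]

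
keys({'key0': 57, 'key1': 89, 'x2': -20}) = ['key0', 'key1', 'x2']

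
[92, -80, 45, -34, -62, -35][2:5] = [45, -34, -62]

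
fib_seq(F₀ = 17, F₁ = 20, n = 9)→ F_2 = F_1 + F_0 = 37
F_3 = F_2 + F_1 = 57
F_4 = F_3 + F_2 = 94
...
= [17, 20, 37, 57, 94, 151, 245, 396, 641]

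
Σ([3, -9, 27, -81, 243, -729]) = 3 + -9 + 27 + -81 + 243 + -729
= -546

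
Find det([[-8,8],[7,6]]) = -104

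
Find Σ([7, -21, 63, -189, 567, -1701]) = -1274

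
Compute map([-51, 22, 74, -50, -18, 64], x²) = (-51)²=2601, (22)²=484, (74)²=5476, (-50)²=2500, (-18)²=324, (64)²=4096
= [2601, 484, 5476, 2500, 324, 4096]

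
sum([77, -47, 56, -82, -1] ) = 77 + (-47) + 56 + (-82) + (-1)
= 3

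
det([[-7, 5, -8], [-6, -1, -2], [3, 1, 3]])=91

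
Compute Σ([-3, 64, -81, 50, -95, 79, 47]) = 61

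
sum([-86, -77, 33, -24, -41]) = -195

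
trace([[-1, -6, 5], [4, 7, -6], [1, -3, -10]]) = -4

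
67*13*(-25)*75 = -1633125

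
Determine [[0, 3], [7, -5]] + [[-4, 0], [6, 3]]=[[-4, 3], [13, -2]]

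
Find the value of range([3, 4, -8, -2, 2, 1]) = 12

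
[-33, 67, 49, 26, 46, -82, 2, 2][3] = 26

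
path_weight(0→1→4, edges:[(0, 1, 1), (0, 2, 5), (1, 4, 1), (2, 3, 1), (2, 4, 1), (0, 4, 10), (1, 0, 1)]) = 2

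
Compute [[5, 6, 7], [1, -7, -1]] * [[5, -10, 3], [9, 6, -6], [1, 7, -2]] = C[0][0] = (5)*(5) + (6)*(9) + (7)*(1) = 86
C[0][1] = (5)*(-10) + (6)*(6) + (7)*(7) = 35
C[0][2] = (5)*(3) + (6)*(-6) + (7)*(-2) = -35
C[1][0] = (1)*(5) + (-7)*(9) + (-1)*(1) = -59
C[1][1] = (1)*(-10) + (-7)*(6) + (-1)*(7) = -59
C[1][2] = (1)*(3) + (-7)*(-6) + (-1)*(-2) = 47
= [[86, 35, -35], [-59, -59, 47]]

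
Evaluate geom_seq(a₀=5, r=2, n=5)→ [5, 10, 20, 40, 80]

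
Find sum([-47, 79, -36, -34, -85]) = (-47) + 79 + (-36) + (-34) + (-85)
= -123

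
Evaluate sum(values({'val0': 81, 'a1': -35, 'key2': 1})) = 47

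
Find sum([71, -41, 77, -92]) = 71 + (-41) + 77 + (-92)
= 15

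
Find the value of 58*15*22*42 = 803880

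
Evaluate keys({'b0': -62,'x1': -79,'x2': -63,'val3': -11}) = ['b0', 'x1', 'x2', 'val3']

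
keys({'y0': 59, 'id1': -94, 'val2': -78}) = ['y0', 'id1', 'val2']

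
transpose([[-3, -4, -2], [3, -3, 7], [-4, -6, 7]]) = [[-3, 3, -4], [-4, -3, -6], [-2, 7, 7]]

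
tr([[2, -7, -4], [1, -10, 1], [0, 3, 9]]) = diagonal: 2 + (-10) + 9
= 1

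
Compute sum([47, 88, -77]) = 58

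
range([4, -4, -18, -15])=22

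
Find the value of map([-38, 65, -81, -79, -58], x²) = (-38)²=1444, (65)²=4225, (-81)²=6561, (-79)²=6241, (-58)²=3364
= [1444, 4225, 6561, 6241, 3364]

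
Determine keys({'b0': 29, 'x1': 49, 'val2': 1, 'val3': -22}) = ['b0', 'x1', 'val2', 'val3']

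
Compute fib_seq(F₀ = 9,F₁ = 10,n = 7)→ F_2 = F_1 + F_0 = 19
F_3 = F_2 + F_1 = 29
F_4 = F_3 + F_2 = 48
...
= [9, 10, 19, 29, 48, 77, 125]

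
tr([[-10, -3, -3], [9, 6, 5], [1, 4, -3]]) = diagonal: (-10) + 6 + (-3)
= -7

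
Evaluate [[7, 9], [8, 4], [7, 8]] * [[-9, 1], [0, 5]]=[[-63, 52], [-72, 28], [-63, 47]]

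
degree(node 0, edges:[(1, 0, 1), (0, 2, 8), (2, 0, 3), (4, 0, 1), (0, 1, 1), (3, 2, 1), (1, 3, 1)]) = incident: (1,0), (0,2), (2,0), (4,0), (0,1)
= 5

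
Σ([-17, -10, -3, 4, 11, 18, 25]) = 28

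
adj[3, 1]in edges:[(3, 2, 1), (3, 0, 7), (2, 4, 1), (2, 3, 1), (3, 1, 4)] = 4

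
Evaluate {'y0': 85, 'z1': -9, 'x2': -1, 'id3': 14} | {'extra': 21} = {'y0': 85, 'z1': -9, 'x2': -1, 'id3': 14, 'extra': 21}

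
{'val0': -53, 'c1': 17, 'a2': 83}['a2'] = 83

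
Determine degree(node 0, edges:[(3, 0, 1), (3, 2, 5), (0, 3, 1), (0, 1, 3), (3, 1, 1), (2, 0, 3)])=incident: (3,0), (0,3), (0,1), (2,0)
= 4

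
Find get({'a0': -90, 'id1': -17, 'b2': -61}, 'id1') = -17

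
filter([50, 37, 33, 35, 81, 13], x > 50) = [81]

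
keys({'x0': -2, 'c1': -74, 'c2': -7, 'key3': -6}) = ['x0', 'c1', 'c2', 'key3']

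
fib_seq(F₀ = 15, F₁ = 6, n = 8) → F_2 = F_1 + F_0 = 21
F_3 = F_2 + F_1 = 27
F_4 = F_3 + F_2 = 48
...
= [15, 6, 21, 27, 48, 75, 123, 198]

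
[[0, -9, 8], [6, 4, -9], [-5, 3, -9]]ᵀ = [[0, 6, -5], [-9, 4, 3], [8, -9, -9]]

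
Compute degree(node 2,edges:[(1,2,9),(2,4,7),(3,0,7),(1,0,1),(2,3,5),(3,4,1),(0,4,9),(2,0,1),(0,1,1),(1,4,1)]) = incident: (1,2), (2,4), (2,3), (2,0)
= 4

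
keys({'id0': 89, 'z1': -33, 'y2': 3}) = ['id0', 'z1', 'y2']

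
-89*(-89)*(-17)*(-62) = 8348734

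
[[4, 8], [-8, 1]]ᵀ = [[4, -8], [8, 1]]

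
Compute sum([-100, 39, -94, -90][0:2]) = -61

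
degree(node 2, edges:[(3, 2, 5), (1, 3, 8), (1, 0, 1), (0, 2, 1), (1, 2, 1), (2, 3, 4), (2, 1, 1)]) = incident: (3,2), (0,2), (1,2), (2,3), (2,1)
= 5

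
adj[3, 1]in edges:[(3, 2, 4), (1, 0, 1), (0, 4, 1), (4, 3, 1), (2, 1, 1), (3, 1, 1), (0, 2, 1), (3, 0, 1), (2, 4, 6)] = 1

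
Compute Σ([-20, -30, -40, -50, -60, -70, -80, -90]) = -440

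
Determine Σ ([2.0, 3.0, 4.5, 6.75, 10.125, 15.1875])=2.0 + 3.0 + 4.5 + 6.75 + 10.125 + 15.1875
= 41.5625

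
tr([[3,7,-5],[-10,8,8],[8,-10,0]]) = diagonal: 3 + 8 + 0
= 11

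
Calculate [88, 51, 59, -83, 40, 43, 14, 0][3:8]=[-83, 40, 43, 14, 0]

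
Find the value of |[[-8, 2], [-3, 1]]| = -2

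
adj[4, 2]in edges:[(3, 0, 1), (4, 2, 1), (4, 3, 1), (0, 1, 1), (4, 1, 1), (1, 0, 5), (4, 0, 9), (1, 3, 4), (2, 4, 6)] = 1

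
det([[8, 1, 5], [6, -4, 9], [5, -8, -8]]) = 785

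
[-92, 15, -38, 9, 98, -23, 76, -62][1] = 15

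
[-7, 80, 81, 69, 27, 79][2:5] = [81, 69, 27]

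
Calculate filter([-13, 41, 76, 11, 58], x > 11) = [41, 76, 58]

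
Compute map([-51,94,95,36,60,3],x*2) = -51*2=-102, 94*2=188, 95*2=190, 36*2=72, 60*2=120, 3*2=6
= [-102, 188, 190, 72, 120, 6]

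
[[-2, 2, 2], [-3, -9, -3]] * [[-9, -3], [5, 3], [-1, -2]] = [[26, 8], [-15, -12]]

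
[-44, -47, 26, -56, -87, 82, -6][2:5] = [26, -56, -87]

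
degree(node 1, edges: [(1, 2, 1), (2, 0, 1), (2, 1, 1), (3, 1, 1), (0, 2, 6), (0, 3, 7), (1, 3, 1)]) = 4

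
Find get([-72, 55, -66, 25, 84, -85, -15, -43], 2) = -66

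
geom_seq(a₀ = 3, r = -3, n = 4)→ [3, -9, 27, -81]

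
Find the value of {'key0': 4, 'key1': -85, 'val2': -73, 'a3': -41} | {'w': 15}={'key0': 4, 'key1': -85, 'val2': -73, 'a3': -41, 'w': 15}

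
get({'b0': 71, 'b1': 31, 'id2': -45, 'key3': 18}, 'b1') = 31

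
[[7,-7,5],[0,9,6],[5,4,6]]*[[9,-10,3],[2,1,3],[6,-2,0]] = C[0][0] = (7)*(9) + (-7)*(2) + (5)*(6) = 79
C[0][1] = (7)*(-10) + (-7)*(1) + (5)*(-2) = -87
C[0][2] = (7)*(3) + (-7)*(3) + (5)*(0) = 0
C[1][0] = (0)*(9) + (9)*(2) + (6)*(6) = 54
C[1][1] = (0)*(-10) + (9)*(1) + (6)*(-2) = -3
C[1][2] = (0)*(3) + (9)*(3) + (6)*(0) = 27
... (3 more cells)
= [[79, -87, 0], [54, -3, 27], [89, -58, 27]]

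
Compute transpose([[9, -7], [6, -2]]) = [[9, 6], [-7, -2]]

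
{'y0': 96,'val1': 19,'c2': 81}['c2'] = 81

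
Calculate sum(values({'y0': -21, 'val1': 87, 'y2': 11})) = 77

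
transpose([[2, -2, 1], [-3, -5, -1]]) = [[2, -3], [-2, -5], [1, -1]]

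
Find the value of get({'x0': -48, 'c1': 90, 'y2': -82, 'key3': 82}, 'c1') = 90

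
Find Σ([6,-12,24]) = 18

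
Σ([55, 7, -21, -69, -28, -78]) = 55 + 7 + (-21) + (-69) + (-28) + (-78)
= -134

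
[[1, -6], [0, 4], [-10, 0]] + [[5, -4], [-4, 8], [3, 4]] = [[6, -10], [-4, 12], [-7, 4]]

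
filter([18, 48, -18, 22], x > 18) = [48, 22]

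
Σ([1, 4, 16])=1 + 4 + 16
= 21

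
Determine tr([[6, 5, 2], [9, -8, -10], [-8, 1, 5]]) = 3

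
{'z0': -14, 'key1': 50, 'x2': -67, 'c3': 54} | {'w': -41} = {'z0': -14, 'key1': 50, 'x2': -67, 'c3': 54, 'w': -41}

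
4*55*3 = 660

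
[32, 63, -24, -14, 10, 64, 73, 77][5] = 64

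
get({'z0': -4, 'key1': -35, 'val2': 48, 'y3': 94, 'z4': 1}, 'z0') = -4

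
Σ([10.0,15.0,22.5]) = 47.5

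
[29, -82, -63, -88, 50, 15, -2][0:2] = [29, -82]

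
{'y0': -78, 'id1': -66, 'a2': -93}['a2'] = -93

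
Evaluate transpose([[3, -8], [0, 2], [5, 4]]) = [[3, 0, 5], [-8, 2, 4]]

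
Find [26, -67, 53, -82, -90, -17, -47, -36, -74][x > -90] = keep x where x > -90: 26✓, -67✓, 53✓, -82✓, -90✗, -17✓, -47✓, -36✓, -74✓
= [26, -67, 53, -82, -17, -47, -36, -74]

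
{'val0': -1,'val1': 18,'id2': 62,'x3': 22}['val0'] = -1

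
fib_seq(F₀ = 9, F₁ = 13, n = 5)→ [9, 13, 22, 35, 57]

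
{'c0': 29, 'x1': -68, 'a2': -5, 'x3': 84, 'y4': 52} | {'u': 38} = {'c0': 29, 'x1': -68, 'a2': -5, 'x3': 84, 'y4': 52, 'u': 38}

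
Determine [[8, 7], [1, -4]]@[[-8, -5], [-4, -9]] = C[0][0] = (8)*(-8) + (7)*(-4) = -92
C[0][1] = (8)*(-5) + (7)*(-9) = -103
C[1][0] = (1)*(-8) + (-4)*(-4) = 8
C[1][1] = (1)*(-5) + (-4)*(-9) = 31
= [[-92, -103], [8, 31]]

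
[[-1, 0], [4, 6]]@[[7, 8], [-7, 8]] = C[0][0] = (-1)*(7) + (0)*(-7) = -7
C[0][1] = (-1)*(8) + (0)*(8) = -8
C[1][0] = (4)*(7) + (6)*(-7) = -14
C[1][1] = (4)*(8) + (6)*(8) = 80
= [[-7, -8], [-14, 80]]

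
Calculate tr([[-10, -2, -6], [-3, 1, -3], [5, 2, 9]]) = diagonal: (-10) + 1 + 9
= 0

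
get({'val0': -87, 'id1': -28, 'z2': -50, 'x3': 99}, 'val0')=-87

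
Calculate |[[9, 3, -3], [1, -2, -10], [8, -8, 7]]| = (1)*(9)*det([[-2, -10], [-8, 7]]) + (-1)*(3)*det([[1, -10], [8, 7]]) + (1)*(-3)*det([[1, -2], [8, -8]])
= -846 + -261 + -24
= -1131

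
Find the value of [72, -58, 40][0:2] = [72, -58]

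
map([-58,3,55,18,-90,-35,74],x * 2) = [-116, 6, 110, 36, -180, -70, 148]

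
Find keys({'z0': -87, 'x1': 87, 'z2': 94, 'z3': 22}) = ['z0', 'x1', 'z2', 'z3']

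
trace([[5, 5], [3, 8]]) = 13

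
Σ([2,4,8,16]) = 30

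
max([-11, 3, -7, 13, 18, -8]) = 18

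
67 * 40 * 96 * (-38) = -9776640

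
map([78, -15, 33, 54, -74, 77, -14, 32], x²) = (78)²=6084, (-15)²=225, (33)²=1089, (54)²=2916, (-74)²=5476, (77)²=5929, (-14)²=196, (32)²=1024
= [6084, 225, 1089, 2916, 5476, 5929, 196, 1024]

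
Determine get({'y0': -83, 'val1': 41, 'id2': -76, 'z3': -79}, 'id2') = -76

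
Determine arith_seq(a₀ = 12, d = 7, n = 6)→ a_0 = 12 + 0*7 = 12
a_1 = 12 + 1*7 = 19
a_2 = 12 + 2*7 = 26
...
= [12, 19, 26, 33, 40, 47]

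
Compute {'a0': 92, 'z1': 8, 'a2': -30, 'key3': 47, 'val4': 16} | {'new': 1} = {'a0': 92, 'z1': 8, 'a2': -30, 'key3': 47, 'val4': 16, 'new': 1}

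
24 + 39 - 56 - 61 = -54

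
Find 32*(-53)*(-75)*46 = 5851200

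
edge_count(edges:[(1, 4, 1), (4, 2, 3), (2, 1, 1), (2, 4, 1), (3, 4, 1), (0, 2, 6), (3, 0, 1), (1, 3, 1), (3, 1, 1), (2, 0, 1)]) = 10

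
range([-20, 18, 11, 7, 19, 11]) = 39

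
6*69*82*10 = 339480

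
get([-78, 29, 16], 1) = 29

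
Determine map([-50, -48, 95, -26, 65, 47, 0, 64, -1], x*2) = [-100, -96, 190, -52, 130, 94, 0, 128, -2]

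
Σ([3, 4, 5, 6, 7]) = 3 + 4 + 5 + 6 + 7
= 25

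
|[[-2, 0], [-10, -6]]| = (-2)*(-6) - (0)*(-10)
= 12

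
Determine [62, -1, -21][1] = -1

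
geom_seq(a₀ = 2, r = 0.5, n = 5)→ a_0 = 2*0.5^0 = 2.0
a_1 = 2*0.5^1 = 1.0
a_2 = 2*0.5^2 = 0.5
...
= [2.0, 1.0, 0.5, 0.25, 0.125]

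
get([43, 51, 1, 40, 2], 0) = 43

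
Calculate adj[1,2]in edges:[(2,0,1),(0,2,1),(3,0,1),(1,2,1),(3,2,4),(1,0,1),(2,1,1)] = 1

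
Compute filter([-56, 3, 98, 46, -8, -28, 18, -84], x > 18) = keep x where x > 18: -56✗, 3✗, 98✓, 46✓, -8✗, -28✗, 18✗, -84✗
= [98, 46]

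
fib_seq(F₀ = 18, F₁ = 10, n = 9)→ F_2 = F_1 + F_0 = 28
F_3 = F_2 + F_1 = 38
F_4 = F_3 + F_2 = 66
...
= [18, 10, 28, 38, 66, 104, 170, 274, 444]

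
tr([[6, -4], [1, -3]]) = 3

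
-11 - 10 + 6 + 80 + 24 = 89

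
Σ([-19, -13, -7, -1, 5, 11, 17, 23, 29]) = (-19) + (-13) + (-7) + (-1) + 5 + 11 + 17 + 23 + 29
= 45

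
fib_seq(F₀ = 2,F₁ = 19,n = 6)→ [2, 19, 21, 40, 61, 101]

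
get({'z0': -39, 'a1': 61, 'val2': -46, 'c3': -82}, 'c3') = -82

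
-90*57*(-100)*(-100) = -51300000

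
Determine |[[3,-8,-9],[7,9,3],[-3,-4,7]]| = (1)*(3)*det([[9, 3], [-4, 7]]) + (-1)*(-8)*det([[7, 3], [-3, 7]]) + (1)*(-9)*det([[7, 9], [-3, -4]])
= 225 + 464 + 9
= 698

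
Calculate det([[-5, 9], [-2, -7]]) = 53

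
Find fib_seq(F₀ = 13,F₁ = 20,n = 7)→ [13, 20, 33, 53, 86, 139, 225]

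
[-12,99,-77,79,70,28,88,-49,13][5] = 28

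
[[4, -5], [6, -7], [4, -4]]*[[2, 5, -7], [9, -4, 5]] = [[-37, 40, -53], [-51, 58, -77], [-28, 36, -48]]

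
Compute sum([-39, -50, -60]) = -149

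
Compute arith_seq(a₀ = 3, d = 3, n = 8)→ a_0 = 3 + 0*3 = 3
a_1 = 3 + 1*3 = 6
a_2 = 3 + 2*3 = 9
...
= [3, 6, 9, 12, 15, 18, 21, 24]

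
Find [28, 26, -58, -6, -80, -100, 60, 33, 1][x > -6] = keep x where x > -6: 28✓, 26✓, -58✗, -6✗, -80✗, -100✗, 60✓, 33✓, 1✓
= [28, 26, 60, 33, 1]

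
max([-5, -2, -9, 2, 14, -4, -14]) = 14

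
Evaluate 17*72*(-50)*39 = -2386800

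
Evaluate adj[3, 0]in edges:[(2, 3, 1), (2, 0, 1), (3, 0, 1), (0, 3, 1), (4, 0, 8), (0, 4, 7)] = 1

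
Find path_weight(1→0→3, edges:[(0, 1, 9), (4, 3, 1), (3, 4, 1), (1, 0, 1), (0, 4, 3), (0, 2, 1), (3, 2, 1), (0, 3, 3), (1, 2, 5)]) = 4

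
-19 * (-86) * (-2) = -3268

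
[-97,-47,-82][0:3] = [-97, -47, -82]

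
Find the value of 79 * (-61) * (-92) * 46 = 20394008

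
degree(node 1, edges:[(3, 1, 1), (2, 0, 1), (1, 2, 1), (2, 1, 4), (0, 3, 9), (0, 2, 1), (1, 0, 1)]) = 4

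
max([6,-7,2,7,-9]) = 7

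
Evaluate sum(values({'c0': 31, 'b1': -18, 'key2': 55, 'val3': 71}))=31 + (-18) + 55 + 71
= 139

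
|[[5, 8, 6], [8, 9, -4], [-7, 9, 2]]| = 1176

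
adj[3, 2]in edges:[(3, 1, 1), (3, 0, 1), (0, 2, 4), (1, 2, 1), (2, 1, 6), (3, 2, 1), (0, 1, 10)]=1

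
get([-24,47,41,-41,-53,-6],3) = -41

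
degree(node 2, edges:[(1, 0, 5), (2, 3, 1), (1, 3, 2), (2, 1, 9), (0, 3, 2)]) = incident: (2,3), (2,1)
= 2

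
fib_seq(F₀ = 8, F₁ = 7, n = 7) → [8, 7, 15, 22, 37, 59, 96]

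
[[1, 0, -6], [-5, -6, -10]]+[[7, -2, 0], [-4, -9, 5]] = [[8, -2, -6], [-9, -15, -5]]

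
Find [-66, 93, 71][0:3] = [-66, 93, 71]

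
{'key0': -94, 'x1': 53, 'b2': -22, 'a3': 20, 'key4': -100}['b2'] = -22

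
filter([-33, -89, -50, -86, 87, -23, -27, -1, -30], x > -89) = [-33, -50, -86, 87, -23, -27, -1, -30]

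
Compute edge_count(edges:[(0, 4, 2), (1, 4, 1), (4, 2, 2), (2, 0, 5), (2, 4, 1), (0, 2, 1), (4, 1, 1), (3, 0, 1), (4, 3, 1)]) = 9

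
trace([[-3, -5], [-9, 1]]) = -2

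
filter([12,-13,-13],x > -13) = [12]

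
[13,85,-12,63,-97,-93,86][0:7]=[13, 85, -12, 63, -97, -93, 86]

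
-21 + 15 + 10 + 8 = 12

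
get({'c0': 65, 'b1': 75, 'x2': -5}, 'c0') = 65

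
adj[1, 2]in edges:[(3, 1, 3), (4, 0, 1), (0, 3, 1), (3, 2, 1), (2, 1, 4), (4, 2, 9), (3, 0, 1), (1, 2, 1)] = 1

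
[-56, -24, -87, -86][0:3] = [-56, -24, -87]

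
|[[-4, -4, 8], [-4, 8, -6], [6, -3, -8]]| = (1)*(-4)*det([[8, -6], [-3, -8]]) + (-1)*(-4)*det([[-4, -6], [6, -8]]) + (1)*(8)*det([[-4, 8], [6, -3]])
= 328 + 272 + -288
= 312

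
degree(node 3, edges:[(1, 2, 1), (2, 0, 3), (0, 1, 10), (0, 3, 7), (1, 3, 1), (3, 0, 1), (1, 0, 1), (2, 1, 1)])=3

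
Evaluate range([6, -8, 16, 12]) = 24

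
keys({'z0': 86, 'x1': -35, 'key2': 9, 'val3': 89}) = ['z0', 'x1', 'key2', 'val3']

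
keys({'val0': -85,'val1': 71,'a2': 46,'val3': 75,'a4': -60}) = ['val0', 'val1', 'a2', 'val3', 'a4']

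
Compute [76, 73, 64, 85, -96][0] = 76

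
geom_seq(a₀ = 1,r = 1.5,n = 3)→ a_0 = 1*1.5^0 = 1.0
a_1 = 1*1.5^1 = 1.5
a_2 = 1*1.5^2 = 2.25
= [1.0, 1.5, 2.25]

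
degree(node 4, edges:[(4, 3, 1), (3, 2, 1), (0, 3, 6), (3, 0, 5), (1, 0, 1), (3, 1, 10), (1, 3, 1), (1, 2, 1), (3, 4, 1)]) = 2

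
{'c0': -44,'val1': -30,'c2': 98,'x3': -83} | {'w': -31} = {'c0': -44, 'val1': -30, 'c2': 98, 'x3': -83, 'w': -31}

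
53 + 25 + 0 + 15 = 93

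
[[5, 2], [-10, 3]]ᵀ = [[5, -10], [2, 3]]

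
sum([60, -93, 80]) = 60 + (-93) + 80
= 47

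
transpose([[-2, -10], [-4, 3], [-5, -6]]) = [[-2, -4, -5], [-10, 3, -6]]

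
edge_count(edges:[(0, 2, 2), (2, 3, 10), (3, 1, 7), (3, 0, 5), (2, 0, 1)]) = 5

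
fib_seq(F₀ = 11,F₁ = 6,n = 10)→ F_2 = F_1 + F_0 = 17
F_3 = F_2 + F_1 = 23
F_4 = F_3 + F_2 = 40
...
= [11, 6, 17, 23, 40, 63, 103, 166, 269, 435]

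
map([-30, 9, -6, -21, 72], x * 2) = [-60, 18, -12, -42, 144]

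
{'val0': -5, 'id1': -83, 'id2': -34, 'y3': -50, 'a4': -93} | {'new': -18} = {'val0': -5, 'id1': -83, 'id2': -34, 'y3': -50, 'a4': -93, 'new': -18}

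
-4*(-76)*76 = 23104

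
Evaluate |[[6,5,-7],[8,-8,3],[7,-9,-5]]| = (1)*(6)*det([[-8, 3], [-9, -5]]) + (-1)*(5)*det([[8, 3], [7, -5]]) + (1)*(-7)*det([[8, -8], [7, -9]])
= 402 + 305 + 112
= 819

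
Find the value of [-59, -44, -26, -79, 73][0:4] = [-59, -44, -26, -79]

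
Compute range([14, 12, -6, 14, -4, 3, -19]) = 33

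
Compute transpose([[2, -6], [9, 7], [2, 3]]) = [[2, 9, 2], [-6, 7, 3]]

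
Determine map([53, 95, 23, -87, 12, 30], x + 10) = 53+10=63, 95+10=105, 23+10=33, -87+10=-77, 12+10=22, 30+10=40
= [63, 105, 33, -77, 22, 40]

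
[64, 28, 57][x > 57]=keep x where x > 57: 64✓, 28✗, 57✗
= [64]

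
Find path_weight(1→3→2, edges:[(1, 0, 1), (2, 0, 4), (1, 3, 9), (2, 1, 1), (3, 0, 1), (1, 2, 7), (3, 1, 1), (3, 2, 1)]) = w(1→3)=9 + w(3→2)=1
= 10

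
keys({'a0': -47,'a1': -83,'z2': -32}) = ['a0', 'a1', 'z2']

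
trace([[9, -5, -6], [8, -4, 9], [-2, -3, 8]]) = diagonal: 9 + (-4) + 8
= 13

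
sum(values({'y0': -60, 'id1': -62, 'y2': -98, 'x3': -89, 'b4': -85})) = (-60) + (-62) + (-98) + (-89) + (-85)
= -394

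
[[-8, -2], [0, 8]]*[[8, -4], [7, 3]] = [[-78, 26], [56, 24]]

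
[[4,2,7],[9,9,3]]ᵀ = [[4, 9], [2, 9], [7, 3]]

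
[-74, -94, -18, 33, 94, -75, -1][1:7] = [-94, -18, 33, 94, -75, -1]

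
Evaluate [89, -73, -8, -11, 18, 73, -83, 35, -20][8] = -20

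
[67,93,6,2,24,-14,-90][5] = -14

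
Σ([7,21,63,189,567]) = 7 + 21 + 63 + 189 + 567
= 847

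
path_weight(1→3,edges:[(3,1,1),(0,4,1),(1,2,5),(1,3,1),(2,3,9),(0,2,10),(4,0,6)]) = 1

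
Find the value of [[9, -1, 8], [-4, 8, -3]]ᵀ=[[9, -4], [-1, 8], [8, -3]]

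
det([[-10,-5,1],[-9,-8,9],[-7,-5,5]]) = 29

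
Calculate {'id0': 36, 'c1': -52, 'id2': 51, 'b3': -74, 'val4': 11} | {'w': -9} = {'id0': 36, 'c1': -52, 'id2': 51, 'b3': -74, 'val4': 11, 'w': -9}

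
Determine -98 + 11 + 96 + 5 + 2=16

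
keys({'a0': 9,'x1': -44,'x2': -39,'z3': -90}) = ['a0', 'x1', 'x2', 'z3']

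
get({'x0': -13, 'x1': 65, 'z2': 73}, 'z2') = 73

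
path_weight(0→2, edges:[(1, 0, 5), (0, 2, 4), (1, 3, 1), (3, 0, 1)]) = w(0→2)=4
= 4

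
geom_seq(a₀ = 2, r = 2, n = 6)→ [2, 4, 8, 16, 32, 64]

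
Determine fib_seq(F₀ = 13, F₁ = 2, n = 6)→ [13, 2, 15, 17, 32, 49]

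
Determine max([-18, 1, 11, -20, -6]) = 11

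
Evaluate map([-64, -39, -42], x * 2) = -64*2=-128, -39*2=-78, -42*2=-84
= [-128, -78, -84]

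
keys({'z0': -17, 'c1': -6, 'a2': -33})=['z0', 'c1', 'a2']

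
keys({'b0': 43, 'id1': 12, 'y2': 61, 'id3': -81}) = ['b0', 'id1', 'y2', 'id3']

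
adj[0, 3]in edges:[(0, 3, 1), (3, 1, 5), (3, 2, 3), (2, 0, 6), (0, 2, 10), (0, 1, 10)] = 1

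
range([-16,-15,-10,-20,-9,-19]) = 11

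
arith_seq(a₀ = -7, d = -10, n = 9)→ a_0 = -7 + 0*-10 = -7
a_1 = -7 + 1*-10 = -17
a_2 = -7 + 2*-10 = -27
...
= [-7, -17, -27, -37, -47, -57, -67, -77, -87]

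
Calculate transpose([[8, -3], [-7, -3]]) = [[8, -7], [-3, -3]]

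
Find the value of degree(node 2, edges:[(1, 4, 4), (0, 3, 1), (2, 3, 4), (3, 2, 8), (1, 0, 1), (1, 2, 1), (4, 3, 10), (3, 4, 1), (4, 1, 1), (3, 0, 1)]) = 3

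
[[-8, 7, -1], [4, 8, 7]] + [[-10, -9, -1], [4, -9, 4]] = [[-18, -2, -2], [8, -1, 11]]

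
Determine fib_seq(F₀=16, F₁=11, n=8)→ [16, 11, 27, 38, 65, 103, 168, 271]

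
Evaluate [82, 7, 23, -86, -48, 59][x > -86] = keep x where x > -86: 82✓, 7✓, 23✓, -86✗, -48✓, 59✓
= [82, 7, 23, -48, 59]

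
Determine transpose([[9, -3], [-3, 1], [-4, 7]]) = [[9, -3, -4], [-3, 1, 7]]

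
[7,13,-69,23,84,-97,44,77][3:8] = [23, 84, -97, 44, 77]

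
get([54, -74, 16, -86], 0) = 54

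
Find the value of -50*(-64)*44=140800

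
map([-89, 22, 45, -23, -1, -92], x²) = [7921, 484, 2025, 529, 1, 8464]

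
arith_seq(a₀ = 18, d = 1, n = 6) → a_0 = 18 + 0*1 = 18
a_1 = 18 + 1*1 = 19
a_2 = 18 + 2*1 = 20
...
= [18, 19, 20, 21, 22, 23]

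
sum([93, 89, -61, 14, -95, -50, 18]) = 93 + 89 + (-61) + 14 + (-95) + (-50) + 18
= 8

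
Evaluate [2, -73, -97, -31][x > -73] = [2, -31]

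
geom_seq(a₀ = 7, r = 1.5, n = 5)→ [7.0, 10.5, 15.75, 23.625, 35.4375]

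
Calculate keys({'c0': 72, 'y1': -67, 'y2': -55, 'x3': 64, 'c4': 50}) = ['c0', 'y1', 'y2', 'x3', 'c4']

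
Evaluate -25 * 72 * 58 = -104400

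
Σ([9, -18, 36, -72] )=9 + -18 + 36 + -72
= -45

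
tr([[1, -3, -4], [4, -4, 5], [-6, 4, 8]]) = diagonal: 1 + (-4) + 8
= 5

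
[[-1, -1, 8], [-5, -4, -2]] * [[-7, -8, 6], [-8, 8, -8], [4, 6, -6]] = [[47, 48, -46], [59, -4, 14]]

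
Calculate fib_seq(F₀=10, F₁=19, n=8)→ [10, 19, 29, 48, 77, 125, 202, 327]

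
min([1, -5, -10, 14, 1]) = -10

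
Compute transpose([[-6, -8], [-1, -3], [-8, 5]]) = [[-6, -1, -8], [-8, -3, 5]]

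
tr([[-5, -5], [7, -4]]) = -9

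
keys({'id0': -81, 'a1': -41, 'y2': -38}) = ['id0', 'a1', 'y2']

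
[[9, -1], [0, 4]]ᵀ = [[9, 0], [-1, 4]]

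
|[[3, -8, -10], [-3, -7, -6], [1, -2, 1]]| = -163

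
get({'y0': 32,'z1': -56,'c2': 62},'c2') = 62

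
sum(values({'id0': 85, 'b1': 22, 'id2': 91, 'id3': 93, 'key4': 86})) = 85 + 22 + 91 + 93 + 86
= 377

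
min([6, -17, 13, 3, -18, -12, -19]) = -19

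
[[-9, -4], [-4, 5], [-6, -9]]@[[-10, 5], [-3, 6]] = [[102, -69], [25, 10], [87, -84]]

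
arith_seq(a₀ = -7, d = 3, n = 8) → [-7, -4, -1, 2, 5, 8, 11, 14]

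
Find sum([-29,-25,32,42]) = (-29) + (-25) + 32 + 42
= 20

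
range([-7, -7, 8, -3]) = 15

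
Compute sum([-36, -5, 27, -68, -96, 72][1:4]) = slice → [-5, 27, -68]
(-5) + 27 + (-68)
= -46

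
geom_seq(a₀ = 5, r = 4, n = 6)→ a_0 = 5*4^0 = 5
a_1 = 5*4^1 = 20
a_2 = 5*4^2 = 80
...
= [5, 20, 80, 320, 1280, 5120]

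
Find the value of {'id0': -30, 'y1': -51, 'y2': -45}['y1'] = -51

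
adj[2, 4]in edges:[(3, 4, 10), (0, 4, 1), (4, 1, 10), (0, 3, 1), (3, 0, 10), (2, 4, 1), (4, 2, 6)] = 1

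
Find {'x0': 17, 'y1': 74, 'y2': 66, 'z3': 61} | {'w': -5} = {'x0': 17, 'y1': 74, 'y2': 66, 'z3': 61, 'w': -5}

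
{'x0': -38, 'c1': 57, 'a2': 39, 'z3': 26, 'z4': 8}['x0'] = -38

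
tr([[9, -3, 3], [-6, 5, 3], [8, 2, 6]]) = 20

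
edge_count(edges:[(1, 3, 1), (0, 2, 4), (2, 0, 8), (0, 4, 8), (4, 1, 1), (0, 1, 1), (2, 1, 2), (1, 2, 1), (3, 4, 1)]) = 9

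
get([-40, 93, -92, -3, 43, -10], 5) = -10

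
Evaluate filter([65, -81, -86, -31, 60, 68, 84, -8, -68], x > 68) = keep x where x > 68: 65✗, -81✗, -86✗, -31✗, 60✗, 68✗, 84✓, -8✗, -68✗
= [84]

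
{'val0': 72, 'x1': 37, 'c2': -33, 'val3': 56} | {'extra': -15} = {'val0': 72, 'x1': 37, 'c2': -33, 'val3': 56, 'extra': -15}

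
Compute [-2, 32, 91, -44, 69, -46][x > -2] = keep x where x > -2: -2✗, 32✓, 91✓, -44✗, 69✓, -46✗
= [32, 91, 69]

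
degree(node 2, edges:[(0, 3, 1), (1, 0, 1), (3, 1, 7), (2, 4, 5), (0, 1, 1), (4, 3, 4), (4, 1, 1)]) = incident: (2,4)
= 1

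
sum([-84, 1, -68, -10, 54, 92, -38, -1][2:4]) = -78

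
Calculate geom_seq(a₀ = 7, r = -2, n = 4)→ [7, -14, 28, -56]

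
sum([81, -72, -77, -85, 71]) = 81 + (-72) + (-77) + (-85) + 71
= -82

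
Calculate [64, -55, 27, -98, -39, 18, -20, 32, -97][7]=32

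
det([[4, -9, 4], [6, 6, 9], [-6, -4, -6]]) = (1)*(4)*det([[6, 9], [-4, -6]]) + (-1)*(-9)*det([[6, 9], [-6, -6]]) + (1)*(4)*det([[6, 6], [-6, -4]])
= 0 + 162 + 48
= 210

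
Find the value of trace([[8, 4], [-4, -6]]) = 2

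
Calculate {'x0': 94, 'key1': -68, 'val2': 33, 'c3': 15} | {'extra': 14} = {'x0': 94, 'key1': -68, 'val2': 33, 'c3': 15, 'extra': 14}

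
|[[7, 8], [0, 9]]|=63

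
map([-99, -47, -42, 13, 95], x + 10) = -99+10=-89, -47+10=-37, -42+10=-32, 13+10=23, 95+10=105
= [-89, -37, -32, 23, 105]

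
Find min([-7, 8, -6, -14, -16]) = -16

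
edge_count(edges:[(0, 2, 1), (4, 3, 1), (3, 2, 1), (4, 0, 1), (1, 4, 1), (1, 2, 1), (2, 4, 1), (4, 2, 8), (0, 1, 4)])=9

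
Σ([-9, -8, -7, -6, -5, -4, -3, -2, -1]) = -45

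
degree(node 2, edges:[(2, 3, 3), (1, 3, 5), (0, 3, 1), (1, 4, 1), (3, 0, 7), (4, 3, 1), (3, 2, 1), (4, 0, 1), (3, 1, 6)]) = 2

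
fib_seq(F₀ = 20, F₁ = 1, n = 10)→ [20, 1, 21, 22, 43, 65, 108, 173, 281, 454]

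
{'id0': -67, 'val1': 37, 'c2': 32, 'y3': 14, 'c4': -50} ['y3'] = 14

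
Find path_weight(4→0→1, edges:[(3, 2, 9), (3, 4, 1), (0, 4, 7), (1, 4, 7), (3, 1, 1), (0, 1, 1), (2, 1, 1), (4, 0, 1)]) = w(4→0)=1 + w(0→1)=1
= 2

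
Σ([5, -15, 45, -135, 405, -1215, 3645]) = 5 + -15 + 45 + -135 + 405 + -1215 + 3645
= 2735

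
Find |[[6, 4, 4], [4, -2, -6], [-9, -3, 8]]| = -236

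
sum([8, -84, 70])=8 + (-84) + 70
= -6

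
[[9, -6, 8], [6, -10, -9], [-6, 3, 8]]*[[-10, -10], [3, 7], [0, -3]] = [[-108, -156], [-90, -103], [69, 57]]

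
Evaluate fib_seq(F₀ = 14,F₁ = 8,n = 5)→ F_2 = F_1 + F_0 = 22
F_3 = F_2 + F_1 = 30
F_4 = F_3 + F_2 = 52
= [14, 8, 22, 30, 52]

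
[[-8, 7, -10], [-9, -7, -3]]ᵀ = [[-8, -9], [7, -7], [-10, -3]]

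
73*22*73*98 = 11489324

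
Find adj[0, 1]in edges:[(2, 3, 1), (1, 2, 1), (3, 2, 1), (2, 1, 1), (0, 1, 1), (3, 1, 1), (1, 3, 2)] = 1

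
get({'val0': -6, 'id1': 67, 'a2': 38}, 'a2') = 38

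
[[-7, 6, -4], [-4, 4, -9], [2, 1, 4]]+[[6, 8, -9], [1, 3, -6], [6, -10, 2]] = [[-1, 14, -13], [-3, 7, -15], [8, -9, 6]]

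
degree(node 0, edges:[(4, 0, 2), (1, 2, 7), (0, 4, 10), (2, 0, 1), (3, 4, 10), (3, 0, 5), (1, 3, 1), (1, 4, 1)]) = 4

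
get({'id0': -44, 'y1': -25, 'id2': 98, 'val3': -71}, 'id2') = 98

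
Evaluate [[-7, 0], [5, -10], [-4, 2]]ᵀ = [[-7, 5, -4], [0, -10, 2]]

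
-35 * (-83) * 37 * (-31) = -3332035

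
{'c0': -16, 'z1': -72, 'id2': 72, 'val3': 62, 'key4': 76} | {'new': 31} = {'c0': -16, 'z1': -72, 'id2': 72, 'val3': 62, 'key4': 76, 'new': 31}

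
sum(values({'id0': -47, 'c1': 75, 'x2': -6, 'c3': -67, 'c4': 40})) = -5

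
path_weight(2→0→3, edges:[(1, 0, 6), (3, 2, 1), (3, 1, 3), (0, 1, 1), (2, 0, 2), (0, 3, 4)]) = 6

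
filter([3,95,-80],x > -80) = keep x where x > -80: 3✓, 95✓, -80✗
= [3, 95]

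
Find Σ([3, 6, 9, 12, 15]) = 45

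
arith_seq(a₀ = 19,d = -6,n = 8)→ [19, 13, 7, 1, -5, -11, -17, -23]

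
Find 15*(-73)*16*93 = -1629360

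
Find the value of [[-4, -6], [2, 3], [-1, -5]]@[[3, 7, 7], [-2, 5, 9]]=[[0, -58, -82], [0, 29, 41], [7, -32, -52]]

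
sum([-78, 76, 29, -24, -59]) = -56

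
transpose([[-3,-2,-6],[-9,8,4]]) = [[-3, -9], [-2, 8], [-6, 4]]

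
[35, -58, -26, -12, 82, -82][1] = -58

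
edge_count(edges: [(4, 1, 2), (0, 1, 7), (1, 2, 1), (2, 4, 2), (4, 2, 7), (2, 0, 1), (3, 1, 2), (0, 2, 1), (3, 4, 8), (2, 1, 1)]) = 10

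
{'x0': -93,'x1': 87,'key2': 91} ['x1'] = 87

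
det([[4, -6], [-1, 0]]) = -6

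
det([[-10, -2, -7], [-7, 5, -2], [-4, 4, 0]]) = (1)*(-10)*det([[5, -2], [4, 0]]) + (-1)*(-2)*det([[-7, -2], [-4, 0]]) + (1)*(-7)*det([[-7, 5], [-4, 4]])
= -80 + -16 + 56
= -40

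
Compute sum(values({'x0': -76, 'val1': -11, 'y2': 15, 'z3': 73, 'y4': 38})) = (-76) + (-11) + 15 + 73 + 38
= 39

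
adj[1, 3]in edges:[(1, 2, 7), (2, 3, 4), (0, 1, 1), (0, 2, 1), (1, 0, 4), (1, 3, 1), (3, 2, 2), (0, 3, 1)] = 1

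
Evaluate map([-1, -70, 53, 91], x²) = [1, 4900, 2809, 8281]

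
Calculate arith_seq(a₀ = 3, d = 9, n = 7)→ a_0 = 3 + 0*9 = 3
a_1 = 3 + 1*9 = 12
a_2 = 3 + 2*9 = 21
...
= [3, 12, 21, 30, 39, 48, 57]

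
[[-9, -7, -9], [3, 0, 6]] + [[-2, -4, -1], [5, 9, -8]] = [[-11, -11, -10], [8, 9, -2]]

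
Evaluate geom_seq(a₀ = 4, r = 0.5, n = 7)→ [4.0, 2.0, 1.0, 0.5, 0.25, 0.125, 0.0625]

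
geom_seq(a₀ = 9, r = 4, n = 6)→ a_0 = 9*4^0 = 9
a_1 = 9*4^1 = 36
a_2 = 9*4^2 = 144
...
= [9, 36, 144, 576, 2304, 9216]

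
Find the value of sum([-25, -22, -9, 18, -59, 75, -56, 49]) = -29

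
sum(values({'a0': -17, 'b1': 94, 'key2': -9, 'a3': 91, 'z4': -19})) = (-17) + 94 + (-9) + 91 + (-19)
= 140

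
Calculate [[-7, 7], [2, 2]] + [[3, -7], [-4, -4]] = [[-4, 0], [-2, -2]]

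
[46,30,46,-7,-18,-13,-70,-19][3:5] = [-7, -18]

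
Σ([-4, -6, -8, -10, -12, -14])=(-4) + (-6) + (-8) + (-10) + (-12) + (-14)
= -54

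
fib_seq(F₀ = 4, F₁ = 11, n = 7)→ F_2 = F_1 + F_0 = 15
F_3 = F_2 + F_1 = 26
F_4 = F_3 + F_2 = 41
...
= [4, 11, 15, 26, 41, 67, 108]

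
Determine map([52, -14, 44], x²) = [2704, 196, 1936]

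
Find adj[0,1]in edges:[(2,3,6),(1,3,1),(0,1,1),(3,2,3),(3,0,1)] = 1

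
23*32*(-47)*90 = -3113280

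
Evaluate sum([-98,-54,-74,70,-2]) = -158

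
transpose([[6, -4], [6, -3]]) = [[6, 6], [-4, -3]]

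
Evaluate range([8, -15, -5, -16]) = 24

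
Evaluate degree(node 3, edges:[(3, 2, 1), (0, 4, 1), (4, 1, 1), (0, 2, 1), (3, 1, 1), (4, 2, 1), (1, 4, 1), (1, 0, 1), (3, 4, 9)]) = 3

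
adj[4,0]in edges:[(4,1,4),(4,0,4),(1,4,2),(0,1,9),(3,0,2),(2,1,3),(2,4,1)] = 4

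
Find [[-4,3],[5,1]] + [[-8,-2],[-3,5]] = [[-12, 1], [2, 6]]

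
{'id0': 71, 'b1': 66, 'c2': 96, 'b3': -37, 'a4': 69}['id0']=71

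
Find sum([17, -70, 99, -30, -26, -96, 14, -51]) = 17 + (-70) + 99 + (-30) + (-26) + (-96) + 14 + (-51)
= -143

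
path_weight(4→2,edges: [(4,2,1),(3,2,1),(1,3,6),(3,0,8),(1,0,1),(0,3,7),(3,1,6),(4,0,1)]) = 1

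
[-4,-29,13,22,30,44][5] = 44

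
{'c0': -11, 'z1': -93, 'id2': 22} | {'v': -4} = {'c0': -11, 'z1': -93, 'id2': 22, 'v': -4}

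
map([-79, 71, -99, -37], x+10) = -79+10=-69, 71+10=81, -99+10=-89, -37+10=-27
= [-69, 81, -89, -27]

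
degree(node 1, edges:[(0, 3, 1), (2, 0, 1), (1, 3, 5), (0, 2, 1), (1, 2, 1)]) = incident: (1,3), (1,2)
= 2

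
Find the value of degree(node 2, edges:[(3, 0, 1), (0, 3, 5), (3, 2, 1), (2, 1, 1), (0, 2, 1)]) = 3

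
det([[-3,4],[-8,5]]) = 17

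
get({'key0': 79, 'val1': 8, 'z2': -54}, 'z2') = -54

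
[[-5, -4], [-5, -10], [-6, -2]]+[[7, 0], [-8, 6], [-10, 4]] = [[2, -4], [-13, -4], [-16, 2]]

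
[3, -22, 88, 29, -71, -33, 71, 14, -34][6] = 71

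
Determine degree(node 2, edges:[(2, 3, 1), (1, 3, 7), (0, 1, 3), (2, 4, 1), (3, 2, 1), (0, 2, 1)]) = incident: (2,3), (2,4), (3,2), (0,2)
= 4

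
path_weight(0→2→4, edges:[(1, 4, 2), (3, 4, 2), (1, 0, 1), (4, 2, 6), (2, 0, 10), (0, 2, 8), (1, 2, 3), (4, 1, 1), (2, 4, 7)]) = w(0→2)=8 + w(2→4)=7
= 15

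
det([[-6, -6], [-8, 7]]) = (-6)*(7) - (-6)*(-8)
= -90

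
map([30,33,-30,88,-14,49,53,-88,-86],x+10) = [40, 43, -20, 98, -4, 59, 63, -78, -76]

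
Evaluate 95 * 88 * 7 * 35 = 2048200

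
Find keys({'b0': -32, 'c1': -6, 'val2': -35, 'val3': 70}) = ['b0', 'c1', 'val2', 'val3']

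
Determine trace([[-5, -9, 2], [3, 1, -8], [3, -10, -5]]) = -9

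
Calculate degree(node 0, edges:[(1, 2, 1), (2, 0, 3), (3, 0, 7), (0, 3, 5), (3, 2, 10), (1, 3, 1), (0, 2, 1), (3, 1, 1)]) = 4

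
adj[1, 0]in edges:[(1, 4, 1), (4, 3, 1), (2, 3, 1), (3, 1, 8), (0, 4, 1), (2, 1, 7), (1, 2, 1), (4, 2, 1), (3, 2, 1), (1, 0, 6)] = 6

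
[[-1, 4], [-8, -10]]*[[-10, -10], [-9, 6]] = [[-26, 34], [170, 20]]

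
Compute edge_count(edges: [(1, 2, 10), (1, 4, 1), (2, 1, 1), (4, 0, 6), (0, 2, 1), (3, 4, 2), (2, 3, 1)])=7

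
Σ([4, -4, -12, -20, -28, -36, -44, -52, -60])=4 + (-4) + (-12) + (-20) + (-28) + (-36) + (-44) + (-52) + (-60)
= -252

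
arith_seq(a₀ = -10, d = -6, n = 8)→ [-10, -16, -22, -28, -34, -40, -46, -52]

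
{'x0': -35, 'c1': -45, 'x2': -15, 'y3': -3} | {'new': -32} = {'x0': -35, 'c1': -45, 'x2': -15, 'y3': -3, 'new': -32}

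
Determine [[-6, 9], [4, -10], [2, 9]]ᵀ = [[-6, 4, 2], [9, -10, 9]]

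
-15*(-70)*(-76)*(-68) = 5426400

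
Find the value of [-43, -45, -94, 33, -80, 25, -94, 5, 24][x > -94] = keep x where x > -94: -43✓, -45✓, -94✗, 33✓, -80✓, 25✓, -94✗, 5✓, 24✓
= [-43, -45, 33, -80, 25, 5, 24]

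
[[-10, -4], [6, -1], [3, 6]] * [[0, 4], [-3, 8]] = [[12, -72], [3, 16], [-18, 60]]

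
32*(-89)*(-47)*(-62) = -8299072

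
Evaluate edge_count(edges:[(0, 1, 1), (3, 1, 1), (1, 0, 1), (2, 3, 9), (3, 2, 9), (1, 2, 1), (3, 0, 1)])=7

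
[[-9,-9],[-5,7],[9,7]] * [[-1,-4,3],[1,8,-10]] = [[0, -36, 63], [12, 76, -85], [-2, 20, -43]]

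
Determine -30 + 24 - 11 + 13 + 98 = 94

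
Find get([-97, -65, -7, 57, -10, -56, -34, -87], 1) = -65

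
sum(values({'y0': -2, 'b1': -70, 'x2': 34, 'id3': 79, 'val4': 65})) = 106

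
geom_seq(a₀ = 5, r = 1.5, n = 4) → a_0 = 5*1.5^0 = 5.0
a_1 = 5*1.5^1 = 7.5
a_2 = 5*1.5^2 = 11.25
...
= [5.0, 7.5, 11.25, 16.875]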